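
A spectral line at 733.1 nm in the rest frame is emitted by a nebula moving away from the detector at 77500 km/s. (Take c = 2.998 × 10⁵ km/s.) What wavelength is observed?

β = v/c = 77500/299800 = 0.2585.
Relativistic Doppler for wavelength: λ' = λ₀ · √((1 + β)/(1 − β)).
λ' = 733.1 × √(1.2585/0.7415) = 733.1 × 1.30279 ≈ 955.1 nm.

955.1 nm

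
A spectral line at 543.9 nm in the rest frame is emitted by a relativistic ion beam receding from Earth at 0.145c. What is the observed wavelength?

629.4 nm

Relativistic Doppler for wavelength: λ' = λ₀ · √((1 + β)/(1 − β)).
λ' = 543.9 × √(1.1450/0.8550) = 543.9 × 1.15723 ≈ 629.4 nm.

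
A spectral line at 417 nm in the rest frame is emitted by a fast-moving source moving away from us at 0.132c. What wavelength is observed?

476.2 nm

Relativistic Doppler for wavelength: λ' = λ₀ · √((1 + β)/(1 − β)).
λ' = 417 × √(1.1320/0.8680) = 417 × 1.14199 ≈ 476.2 nm.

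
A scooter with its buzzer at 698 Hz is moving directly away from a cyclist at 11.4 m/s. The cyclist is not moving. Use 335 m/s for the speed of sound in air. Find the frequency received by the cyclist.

675 Hz

With the source moving away from a stationary observer, f' = f · v/(v + v_s).
f' = 698 × 335/(335 + 11.4) = 698 × 335/346.4 ≈ 675 Hz.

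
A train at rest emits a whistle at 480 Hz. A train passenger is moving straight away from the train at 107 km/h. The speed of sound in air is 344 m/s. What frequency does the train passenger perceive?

439 Hz

107 km/h = 29.72 m/s.
Moving observer, stationary source: f' = f · (v − v_o)/v.
f' = 480 × (344 − 29.72)/344 = 480 × 314.28/344 ≈ 439 Hz.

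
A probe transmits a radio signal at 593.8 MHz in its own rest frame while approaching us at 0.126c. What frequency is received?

Relativistic Doppler for frequency: f' = f₀ · √((1 + β)/(1 − β)).
f' = 593.8 × √(1.1260/0.8740) = 593.8 × 1.13505 ≈ 674.0 MHz.

674.0 MHz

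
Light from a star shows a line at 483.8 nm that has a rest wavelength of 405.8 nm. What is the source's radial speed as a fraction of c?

λ'/λ₀ = 1.1922 > 1 (redshift), so the source is receding.
λ'/λ₀ = √((1 + β)/(1 − β)) for a receding source ⇒ β = (r² − 1)/(r² + 1) with r = λ'/λ₀.
β = (1.4214 − 1)/(1.4214 + 1) ≈ 0.174.

0.174c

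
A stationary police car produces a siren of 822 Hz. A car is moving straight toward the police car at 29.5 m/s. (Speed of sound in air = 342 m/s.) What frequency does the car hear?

Only the observer moves, toward the source, so f' = f · (v + v_o)/v.
f' = 822 × (342 + 29.5)/342 = 822 × 371.5/342 ≈ 893 Hz.

893 Hz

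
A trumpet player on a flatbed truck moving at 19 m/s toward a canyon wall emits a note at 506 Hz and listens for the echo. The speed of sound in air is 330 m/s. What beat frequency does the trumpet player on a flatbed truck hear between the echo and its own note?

The canyon wall receives the sound from a moving source: f₁ = f₀ · v/(v − v_e) = 506 × 330/311 ≈ 536.9 Hz.
On the return leg the trumpet player on a flatbed truck is a moving observer: f₂ = f₁ · (v + v_e)/v = 536.9 × 349/330 ≈ 567.8 Hz.
Equivalently f₂ = f₀ · (v + v_e)/(v − v_e).
Beat against the emitted tone: |f₂ − f₀| = 2v_e·f₀/(v − v_e) = 2 × 19 × 506/311 ≈ 62 Hz.

62 Hz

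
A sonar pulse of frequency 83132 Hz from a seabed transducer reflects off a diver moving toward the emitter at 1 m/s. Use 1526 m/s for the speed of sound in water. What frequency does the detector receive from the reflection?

At the diver (a moving observer), f₁ = f₀ · (v + u)/v = 83132 × 1527/1526 ≈ 83186 Hz.
The reflection then acts as a moving source: f₂ = f₁ · v/(v − u) ≈ 83241 Hz.

83241 Hz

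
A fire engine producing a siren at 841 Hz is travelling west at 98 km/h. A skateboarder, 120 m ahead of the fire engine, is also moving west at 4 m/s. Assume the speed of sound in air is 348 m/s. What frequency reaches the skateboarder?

98 km/h = 27.22 m/s.
The skateboarder is ahead, so the fire engine is moving toward it while the skateboarder is moving away from the fire engine.
General Doppler shift: f' = f · (v − v_o)/(v − v_s).
f' = 841 × (348 − 4)/(348 − 27.22) = 841 × 344/320.78 ≈ 902 Hz.

902 Hz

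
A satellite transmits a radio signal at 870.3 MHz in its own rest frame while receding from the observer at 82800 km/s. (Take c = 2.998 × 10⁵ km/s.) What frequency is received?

655.4 MHz

β = v/c = 82800/299800 = 0.2762.
Relativistic Doppler for frequency: f' = f₀ · √((1 − β)/(1 + β)).
f' = 870.3 × √(0.7238/1.2762) = 870.3 × 0.75311 ≈ 655.4 MHz.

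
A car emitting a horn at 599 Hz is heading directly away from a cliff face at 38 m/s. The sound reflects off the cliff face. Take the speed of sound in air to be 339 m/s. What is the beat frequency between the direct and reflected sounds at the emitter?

121 Hz

The cliff face receives the sound from a moving source: f₁ = f₀ · v/(v + v_e) = 599 × 339/377 ≈ 538.6 Hz.
On the return leg the car is a moving observer: f₂ = f₁ · (v − v_e)/v = 538.6 × 301/339 ≈ 478.2 Hz.
Beat against the emitted tone: |f₂ − f₀| = 2v_e·f₀/(v + v_e) = 2 × 38 × 599/377 ≈ 121 Hz.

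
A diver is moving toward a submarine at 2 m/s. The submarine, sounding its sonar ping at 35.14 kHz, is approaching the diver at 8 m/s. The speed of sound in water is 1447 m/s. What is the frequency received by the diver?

Both move, so f' = f · (v + v_o)/(v − v_s).
f' = 35.14 × (1447 + 2)/(1447 − 8) = 35.14 × 1449/1439 ≈ 35.4 kHz.

35.4 kHz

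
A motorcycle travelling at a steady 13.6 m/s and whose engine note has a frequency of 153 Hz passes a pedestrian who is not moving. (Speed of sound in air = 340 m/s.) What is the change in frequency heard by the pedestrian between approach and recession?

12.3 Hz

Approaching: f₁ = f · v/(v − v_s) = 153 × 340/326.4 ≈ 159.4 Hz.
Receding: f₂ = f · v/(v + v_s) = 153 × 340/353.6 ≈ 147.1 Hz.
Drop: f₁ − f₂ = 2f·v·v_s/(v² − v_s²) = 2 × 153 × 340 × 13.6/(340² − 13.6²) ≈ 12.3 Hz.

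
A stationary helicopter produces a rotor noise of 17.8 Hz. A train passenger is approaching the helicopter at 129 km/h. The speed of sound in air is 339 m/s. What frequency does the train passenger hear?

19.7 Hz

129 km/h = 35.83 m/s.
Only the observer moves, toward the source, so f' = f · (v + v_o)/v.
f' = 17.8 × (339 + 35.83)/339 = 17.8 × 374.83/339 ≈ 19.7 Hz.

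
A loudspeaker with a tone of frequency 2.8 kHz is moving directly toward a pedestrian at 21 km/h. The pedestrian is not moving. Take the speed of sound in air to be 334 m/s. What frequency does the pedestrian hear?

2.85 kHz

21 km/h = 5.833 m/s.
Moving source, stationary observer: f' = f · v/(v − v_s) since the source is approaching.
f' = 2.8 × 334/(334 − 5.833) = 2.8 × 334/328.2 ≈ 2.85 kHz.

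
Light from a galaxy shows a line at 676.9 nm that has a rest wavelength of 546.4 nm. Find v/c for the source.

0.211c

λ'/λ₀ = 1.2388 > 1 (redshift), so the source is receding.
λ'/λ₀ = √((1 + β)/(1 − β)) for a receding source ⇒ β = (r² − 1)/(r² + 1) with r = λ'/λ₀.
β = (1.5347 − 1)/(1.5347 + 1) ≈ 0.211.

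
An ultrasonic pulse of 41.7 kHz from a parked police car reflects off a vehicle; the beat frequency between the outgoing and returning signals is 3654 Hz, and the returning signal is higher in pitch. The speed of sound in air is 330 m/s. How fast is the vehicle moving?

13.9 m/s

Double Doppler shift off a moving reflector: f₂ = f₀ · (v + u)/(v − u) (u > 0 toward emitter).
Returning signal is higher, so f₂ = f₀ + Δf = 41700 + 3654 = 45354 Hz.
Rearranging, u = v · (f₂ − f₀)/(f₂ + f₀) = 330 × 3654/87054 ≈ 13.9 m/s.
So the vehicle is moving at 13.9 m/s toward the emitter.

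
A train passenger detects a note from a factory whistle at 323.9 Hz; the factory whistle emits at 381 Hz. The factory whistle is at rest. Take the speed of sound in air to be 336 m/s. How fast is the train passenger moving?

f' < f, so the train passenger is receding.
f' = f · (v − v_o)/v ⇒ v_o = v · |f'/f − 1|.
v_o = 336 × |323.9/381 − 1| = 336 × 0.1499 ≈ 50 m/s.

50 m/s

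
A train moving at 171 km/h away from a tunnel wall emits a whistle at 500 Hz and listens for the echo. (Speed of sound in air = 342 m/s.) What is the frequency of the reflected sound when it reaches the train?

378 Hz

171 km/h = 47.5 m/s.
The tunnel wall receives the sound from a moving source: f₁ = f₀ · v/(v + v_e) = 500 × 342/389.5 ≈ 439 Hz.
On the return leg the train is a moving observer: f₂ = f₁ · (v − v_e)/v = 439 × 294.5/342 ≈ 378 Hz.
Equivalently f₂ = f₀ · (v − v_e)/(v + v_e).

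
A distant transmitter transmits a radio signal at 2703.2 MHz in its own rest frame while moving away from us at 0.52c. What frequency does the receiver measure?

Relativistic Doppler for frequency: f' = f₀ · √((1 − β)/(1 + β)).
f' = 2703.2 × √(0.4800/1.5200) = 2703.2 × 0.56195 ≈ 1519.1 MHz.

1519.1 MHz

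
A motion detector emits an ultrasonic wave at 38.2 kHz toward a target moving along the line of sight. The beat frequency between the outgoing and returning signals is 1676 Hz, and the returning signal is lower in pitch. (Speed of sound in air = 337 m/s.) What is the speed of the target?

7.6 m/s

Double Doppler shift off a moving reflector: f₂ = f₀ · (v + u)/(v − u) (u > 0 toward emitter).
Returning signal is lower, so f₂ = f₀ − Δf = 38200 − 1676 = 36524 Hz.
Rearranging, u = v · (f₂ − f₀)/(f₂ + f₀) = 337 × -1676/74724 ≈ -7.6 m/s.
So the target is moving at 7.6 m/s away from the emitter.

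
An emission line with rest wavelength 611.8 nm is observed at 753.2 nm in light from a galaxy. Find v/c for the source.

0.205

λ'/λ₀ = 1.2311 > 1 (redshift), so the source is receding.
λ'/λ₀ = √((1 + β)/(1 − β)) for a receding source ⇒ β = (r² − 1)/(r² + 1) with r = λ'/λ₀.
β = (1.5157 − 1)/(1.5157 + 1) ≈ 0.205.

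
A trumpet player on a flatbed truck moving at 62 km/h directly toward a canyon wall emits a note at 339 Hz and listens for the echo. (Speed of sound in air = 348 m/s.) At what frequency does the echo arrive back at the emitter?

62 km/h = 17.22 m/s.
The canyon wall receives the sound from a moving source: f₁ = f₀ · v/(v − v_e) = 339 × 348/330.78 ≈ 357 Hz.
On the return leg the trumpet player on a flatbed truck is a moving observer: f₂ = f₁ · (v + v_e)/v = 357 × 365.22/348 ≈ 374 Hz.

374 Hz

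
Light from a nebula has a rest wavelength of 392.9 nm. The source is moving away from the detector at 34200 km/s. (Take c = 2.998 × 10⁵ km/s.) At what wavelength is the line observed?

440.6 nm

β = v/c = 34200/299800 = 0.1141.
Relativistic Doppler for wavelength: λ' = λ₀ · √((1 + β)/(1 − β)).
λ' = 392.9 × √(1.1141/0.8859) = 392.9 × 1.12140 ≈ 440.6 nm.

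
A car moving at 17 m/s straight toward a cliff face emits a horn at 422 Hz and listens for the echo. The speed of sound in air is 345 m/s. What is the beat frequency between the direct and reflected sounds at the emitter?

43.7 Hz

The cliff face receives the sound from a moving source: f₁ = f₀ · v/(v − v_e) = 422 × 345/328 ≈ 443.9 Hz.
On the return leg the car is a moving observer: f₂ = f₁ · (v + v_e)/v = 443.9 × 362/345 ≈ 465.7 Hz.
Equivalently f₂ = f₀ · (v + v_e)/(v − v_e).
Beat against the emitted tone: |f₂ − f₀| = 2v_e·f₀/(v − v_e) = 2 × 17 × 422/328 ≈ 43.7 Hz.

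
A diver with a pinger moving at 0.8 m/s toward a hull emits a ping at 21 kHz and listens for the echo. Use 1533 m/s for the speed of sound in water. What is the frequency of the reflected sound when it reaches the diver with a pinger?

The hull receives the sound from a moving source: f₁ = f₀ · v/(v − v_e) = 21 × 1533/1532.2 ≈ 21.0 kHz.
On the return leg the diver with a pinger is a moving observer: f₂ = f₁ · (v + v_e)/v = 21.0 × 1533.8/1533 ≈ 21.0 kHz.

21.0 kHz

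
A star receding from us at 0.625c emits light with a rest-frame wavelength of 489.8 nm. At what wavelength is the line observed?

1019.6 nm

Relativistic Doppler for wavelength: λ' = λ₀ · √((1 + β)/(1 − β)).
λ' = 489.8 × √(1.6250/0.3750) = 489.8 × 2.08167 ≈ 1019.6 nm.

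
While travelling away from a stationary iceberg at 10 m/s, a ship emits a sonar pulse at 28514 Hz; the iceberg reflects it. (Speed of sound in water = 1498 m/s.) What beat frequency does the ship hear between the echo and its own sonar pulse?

The iceberg receives the sound from a moving source: f₁ = f₀ · v/(v + v_e) = 28514 × 1498/1508 ≈ 28325 Hz.
On the return leg the ship is a moving observer: f₂ = f₁ · (v − v_e)/v = 28325 × 1488/1498 ≈ 28136 Hz.
Equivalently f₂ = f₀ · (v − v_e)/(v + v_e).
Beat against the emitted tone: |f₂ − f₀| = 2v_e·f₀/(v + v_e) = 2 × 10 × 28514/1508 ≈ 378 Hz.

378 Hz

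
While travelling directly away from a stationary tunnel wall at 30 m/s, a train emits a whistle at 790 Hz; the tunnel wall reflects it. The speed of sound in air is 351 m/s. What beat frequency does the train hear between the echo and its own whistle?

The tunnel wall receives the sound from a moving source: f₁ = f₀ · v/(v + v_e) = 790 × 351/381 ≈ 727.8 Hz.
On the return leg the train is a moving observer: f₂ = f₁ · (v − v_e)/v = 727.8 × 321/351 ≈ 665.6 Hz.
Equivalently f₂ = f₀ · (v − v_e)/(v + v_e).
Beat against the emitted tone: |f₂ − f₀| = 2v_e·f₀/(v + v_e) = 2 × 30 × 790/381 ≈ 124 Hz.

124 Hz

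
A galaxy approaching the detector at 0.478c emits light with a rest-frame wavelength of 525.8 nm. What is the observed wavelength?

Relativistic Doppler for wavelength: λ' = λ₀ · √((1 − β)/(1 + β)).
λ' = 525.8 × √(0.5220/1.4780) = 525.8 × 0.59429 ≈ 312.5 nm.

312.5 nm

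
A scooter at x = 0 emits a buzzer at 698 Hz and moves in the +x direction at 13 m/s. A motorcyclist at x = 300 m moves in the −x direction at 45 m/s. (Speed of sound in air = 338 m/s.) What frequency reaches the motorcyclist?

823 Hz

The observer lies on the +x side, so the source is heading toward the observer and the observer is heading toward the source.
Both move, so f' = f · (v + v_o)/(v − v_s).
f' = 698 × (338 + 45)/(338 − 13) = 698 × 383/325 ≈ 823 Hz.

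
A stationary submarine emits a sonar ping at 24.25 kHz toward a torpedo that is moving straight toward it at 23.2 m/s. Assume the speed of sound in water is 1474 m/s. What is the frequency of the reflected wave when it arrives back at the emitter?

25.0 kHz

The torpedo first receives the wave as a moving observer: f₁ = f₀ · (v + u)/v = 24.25 × (1474 + 23.2)/1474 ≈ 24.6 kHz.
On reflection it acts as a source moving toward the stationary detector: f₂ = f₁ · v/(v − u) = 24.6 × 1474/1450.8 ≈ 25.0 kHz.
Equivalently f₂ = f₀ · (v + u)/(v − u).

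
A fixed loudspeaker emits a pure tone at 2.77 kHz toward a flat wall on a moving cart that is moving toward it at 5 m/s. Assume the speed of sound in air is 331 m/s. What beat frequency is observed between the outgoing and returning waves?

85 Hz

At the flat wall on a moving cart (a moving observer), f₁ = f₀ · (v + u)/v = 2.77 × 336/331 ≈ 2.8118 kHz.
The reflection then acts as a moving source: f₂ = f₁ · v/(v − u) ≈ 2.8550 kHz.
Equivalently f₂ = f₀ · (v + u)/(v − u).
Beat frequency (with f₀ = 2770 Hz): |f₂ − f₀| = 2u·f₀/(v − u) = 2 × 5 × 2770/326 ≈ 85 Hz.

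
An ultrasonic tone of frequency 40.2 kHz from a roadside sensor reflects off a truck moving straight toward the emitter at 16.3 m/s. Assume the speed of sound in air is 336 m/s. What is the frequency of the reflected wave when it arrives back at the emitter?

44.3 kHz

The truck first receives the wave as a moving observer: f₁ = f₀ · (v + u)/v = 40.2 × (336 + 16.3)/336 ≈ 42.2 kHz.
On reflection it acts as a source moving toward the stationary detector: f₂ = f₁ · v/(v − u) = 42.2 × 336/319.7 ≈ 44.3 kHz.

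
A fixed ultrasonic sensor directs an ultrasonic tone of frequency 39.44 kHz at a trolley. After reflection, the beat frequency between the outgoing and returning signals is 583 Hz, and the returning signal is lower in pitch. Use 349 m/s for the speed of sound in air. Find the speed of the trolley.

2.60 m/s

Double Doppler shift off a moving reflector: f₂ = f₀ · (v + u)/(v − u) (u > 0 toward emitter).
Returning signal is lower, so f₂ = f₀ − Δf = 39440 − 583 = 38857 Hz.
Rearranging, u = v · (f₂ − f₀)/(f₂ + f₀) = 349 × -583/78297 ≈ -2.60 m/s.
So the trolley is moving at 2.60 m/s away from the emitter.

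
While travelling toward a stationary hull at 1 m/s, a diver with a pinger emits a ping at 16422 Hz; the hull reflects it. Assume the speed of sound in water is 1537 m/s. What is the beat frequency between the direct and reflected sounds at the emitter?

21.4 Hz

The hull receives the sound from a moving source: f₁ = f₀ · v/(v − v_e) = 16422 × 1537/1536 ≈ 16432.7 Hz.
On the return leg the diver with a pinger is a moving observer: f₂ = f₁ · (v + v_e)/v = 16432.7 × 1538/1537 ≈ 16443.4 Hz.
Beat against the emitted tone: |f₂ − f₀| = 2v_e·f₀/(v − v_e) = 2 × 1 × 16422/1536 ≈ 21.4 Hz.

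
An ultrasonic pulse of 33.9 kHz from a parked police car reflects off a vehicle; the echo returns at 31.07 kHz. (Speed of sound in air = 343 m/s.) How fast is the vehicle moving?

14.9 m/s

Double Doppler shift off a moving reflector: f₂ = f₀ · (v + u)/(v − u) (u > 0 toward emitter).
Rearranging, u = v · (f₂ − f₀)/(f₂ + f₀) = 343 × -2.83/64.97 ≈ -14.9 m/s.
So the vehicle is moving at 14.9 m/s away from the emitter.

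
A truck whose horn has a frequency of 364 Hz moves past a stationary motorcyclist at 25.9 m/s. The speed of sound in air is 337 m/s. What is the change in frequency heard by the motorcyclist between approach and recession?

56.3 Hz

Approaching: f₁ = f · v/(v − v_s) = 364 × 337/311.1 ≈ 394.3 Hz.
Receding: f₂ = f · v/(v + v_s) = 364 × 337/362.9 ≈ 338.0 Hz.
Drop: f₁ − f₂ = 2f·v·v_s/(v² − v_s²) = 2 × 364 × 337 × 25.9/(337² − 25.9²) ≈ 56.3 Hz.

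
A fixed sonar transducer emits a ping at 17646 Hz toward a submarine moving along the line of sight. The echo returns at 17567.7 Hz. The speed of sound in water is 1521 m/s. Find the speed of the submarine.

3.4 m/s

Double Doppler shift off a moving reflector: f₂ = f₀ · (v + u)/(v − u) (u > 0 toward emitter).
Rearranging, u = v · (f₂ − f₀)/(f₂ + f₀) = 1521 × -78.3/35213.7 ≈ -3.4 m/s.
So the submarine is moving at 3.4 m/s away from the emitter.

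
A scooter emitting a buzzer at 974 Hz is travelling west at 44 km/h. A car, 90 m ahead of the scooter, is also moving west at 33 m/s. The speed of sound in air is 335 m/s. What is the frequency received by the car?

44 km/h = 12.22 m/s.
The car is ahead, so the scooter is moving toward it while the car is moving away from the scooter.
Both move, so f' = f · (v − v_o)/(v − v_s).
f' = 974 × (335 − 33)/(335 − 12.22) = 974 × 302/322.78 ≈ 911 Hz.

911 Hz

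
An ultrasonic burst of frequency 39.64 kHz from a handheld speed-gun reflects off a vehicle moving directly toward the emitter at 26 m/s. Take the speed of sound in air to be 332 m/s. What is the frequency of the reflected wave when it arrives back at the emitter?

The vehicle first receives the wave as a moving observer: f₁ = f₀ · (v + u)/v = 39.64 × (332 + 26)/332 ≈ 42.7 kHz.
The reflection then acts as a moving source: f₂ = f₁ · v/(v − u) ≈ 46.4 kHz.
Equivalently f₂ = f₀ · (v + u)/(v − u).

46.4 kHz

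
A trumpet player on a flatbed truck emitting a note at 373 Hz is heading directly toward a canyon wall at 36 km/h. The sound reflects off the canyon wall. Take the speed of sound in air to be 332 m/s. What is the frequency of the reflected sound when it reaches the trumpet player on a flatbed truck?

396 Hz

36 km/h = 10 m/s.
The canyon wall receives the sound from a moving source: f₁ = f₀ · v/(v − v_e) = 373 × 332/322 ≈ 385 Hz.
On the return leg the trumpet player on a flatbed truck is a moving observer: f₂ = f₁ · (v + v_e)/v = 385 × 342/332 ≈ 396 Hz.
Equivalently f₂ = f₀ · (v + v_e)/(v − v_e).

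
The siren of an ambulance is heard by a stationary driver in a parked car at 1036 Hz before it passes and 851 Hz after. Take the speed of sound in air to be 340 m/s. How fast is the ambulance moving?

f₁/f₂ = (v + v_s)/(v − v_s), so v_s = v · (f₁ − f₂)/(f₁ + f₂).
v_s = 340 × (1036 − 851)/(1036 + 851) = 340 × 185/1887 ≈ 33 m/s.

33 m/s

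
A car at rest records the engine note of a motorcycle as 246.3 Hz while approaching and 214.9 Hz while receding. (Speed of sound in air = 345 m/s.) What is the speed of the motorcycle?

f₁/f₂ = (v + v_s)/(v − v_s), so v_s = v · (f₁ − f₂)/(f₁ + f₂).
v_s = 345 × (246.3 − 214.9)/(246.3 + 214.9) = 345 × 31.4/461.2 ≈ 23.5 m/s.

23.5 m/s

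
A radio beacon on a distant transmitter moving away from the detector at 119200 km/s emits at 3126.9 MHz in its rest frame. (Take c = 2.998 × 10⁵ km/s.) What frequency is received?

2052.9 MHz

β = v/c = 119200/299800 = 0.3976.
Relativistic Doppler for frequency: f' = f₀ · √((1 − β)/(1 + β)).
f' = 3126.9 × √(0.6024/1.3976) = 3126.9 × 0.65653 ≈ 2052.9 MHz.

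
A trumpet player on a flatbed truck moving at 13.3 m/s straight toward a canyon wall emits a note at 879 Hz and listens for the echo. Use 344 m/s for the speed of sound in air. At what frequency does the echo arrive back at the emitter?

The canyon wall receives the sound from a moving source: f₁ = f₀ · v/(v − v_e) = 879 × 344/330.7 ≈ 914 Hz.
On the return leg the trumpet player on a flatbed truck is a moving observer: f₂ = f₁ · (v + v_e)/v = 914 × 357.3/344 ≈ 950 Hz.
Equivalently f₂ = f₀ · (v + v_e)/(v − v_e).

950 Hz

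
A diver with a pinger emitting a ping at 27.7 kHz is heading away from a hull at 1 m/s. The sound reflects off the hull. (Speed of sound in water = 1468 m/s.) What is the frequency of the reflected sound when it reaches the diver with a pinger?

27.7 kHz

The hull receives the sound from a moving source: f₁ = f₀ · v/(v + v_e) = 27.7 × 1468/1469 ≈ 27.7 kHz.
On the return leg the diver with a pinger is a moving observer: f₂ = f₁ · (v − v_e)/v = 27.7 × 1467/1468 ≈ 27.7 kHz.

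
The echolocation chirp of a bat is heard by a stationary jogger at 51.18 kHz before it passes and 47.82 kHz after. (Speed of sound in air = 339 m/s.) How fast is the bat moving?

11.5 m/s

f₁/f₂ = (v + v_s)/(v − v_s), so v_s = v · (f₁ − f₂)/(f₁ + f₂).
v_s = 339 × (51.18 − 47.82)/(51.18 + 47.82) = 339 × 3.36/99.00 ≈ 11.5 m/s.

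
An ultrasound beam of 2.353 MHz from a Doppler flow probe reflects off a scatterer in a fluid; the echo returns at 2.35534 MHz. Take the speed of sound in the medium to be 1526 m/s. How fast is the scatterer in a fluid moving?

Double Doppler shift off a moving reflector: f₂ = f₀ · (v + u)/(v − u) (u > 0 toward emitter).
Rearranging, u = v · (f₂ − f₀)/(f₂ + f₀) = 1526 × 0.00234/4.70834 ≈ 0.76 m/s.
So the scatterer in a fluid is moving at 0.76 m/s toward the emitter.

0.76 m/s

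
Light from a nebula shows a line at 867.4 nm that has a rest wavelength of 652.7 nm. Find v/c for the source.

0.277c

λ'/λ₀ = 1.3289 > 1 (redshift), so the source is receding.
λ'/λ₀ = √((1 + β)/(1 − β)) for a receding source ⇒ β = (r² − 1)/(r² + 1) with r = λ'/λ₀.
β = (1.7661 − 1)/(1.7661 + 1) ≈ 0.277.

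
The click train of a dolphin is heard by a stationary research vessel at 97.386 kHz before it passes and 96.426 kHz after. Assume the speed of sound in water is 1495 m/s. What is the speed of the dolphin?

f₁/f₂ = (v + v_s)/(v − v_s), so v_s = v · (f₁ − f₂)/(f₁ + f₂).
v_s = 1495 × (97.386 − 96.426)/(97.386 + 96.426) = 1495 × 0.960/193.812 ≈ 7.4 m/s.

7.4 m/s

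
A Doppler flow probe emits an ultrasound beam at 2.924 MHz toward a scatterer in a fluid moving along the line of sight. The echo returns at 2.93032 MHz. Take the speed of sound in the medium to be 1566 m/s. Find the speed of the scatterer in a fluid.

Double Doppler shift off a moving reflector: f₂ = f₀ · (v + u)/(v − u) (u > 0 toward emitter).
Rearranging, u = v · (f₂ − f₀)/(f₂ + f₀) = 1566 × 0.00632/5.85432 ≈ 1.69 m/s.
So the scatterer in a fluid is moving at 1.69 m/s toward the emitter.

1.69 m/s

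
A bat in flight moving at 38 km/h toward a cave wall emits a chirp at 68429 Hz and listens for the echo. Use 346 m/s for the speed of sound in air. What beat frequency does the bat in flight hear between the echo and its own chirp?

38 km/h = 10.56 m/s.
The cave wall receives the sound from a moving source: f₁ = f₀ · v/(v − v_e) = 68429 × 346/335.44 ≈ 70582 Hz.
On the return leg the bat in flight is a moving observer: f₂ = f₁ · (v + v_e)/v = 70582 × 356.56/346 ≈ 72736 Hz.
Equivalently f₂ = f₀ · (v + v_e)/(v − v_e).
Beat against the emitted tone: |f₂ − f₀| = 2v_e·f₀/(v − v_e) = 2 × 10.56 × 68429/335.44 ≈ 4307 Hz.

4307 Hz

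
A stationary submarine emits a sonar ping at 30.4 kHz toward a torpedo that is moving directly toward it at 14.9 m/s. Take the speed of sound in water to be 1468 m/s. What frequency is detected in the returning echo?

At the torpedo (a moving observer), f₁ = f₀ · (v + u)/v = 30.4 × 1482.9/1468 ≈ 30.7 kHz.
The reflection then acts as a moving source: f₂ = f₁ · v/(v − u) ≈ 31.0 kHz.

31.0 kHz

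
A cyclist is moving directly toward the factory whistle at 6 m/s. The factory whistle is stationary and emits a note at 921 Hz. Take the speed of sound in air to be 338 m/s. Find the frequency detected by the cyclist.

Moving observer, stationary source: f' = f · (v + v_o)/v.
f' = 921 × (338 + 6)/338 = 921 × 344/338 ≈ 937 Hz.

937 Hz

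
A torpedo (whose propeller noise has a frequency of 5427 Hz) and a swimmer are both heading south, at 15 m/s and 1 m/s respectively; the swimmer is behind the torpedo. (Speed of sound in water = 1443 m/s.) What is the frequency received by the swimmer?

The swimmer is behind, so the torpedo is moving away from it while the swimmer is moving toward the torpedo.
With source receding and observer approaching, f' = f · (v + v_o)/(v + v_s).
f' = 5427 × (1443 + 1)/(1443 + 15) = 5427 × 1444/1458 ≈ 5375 Hz.

5375 Hz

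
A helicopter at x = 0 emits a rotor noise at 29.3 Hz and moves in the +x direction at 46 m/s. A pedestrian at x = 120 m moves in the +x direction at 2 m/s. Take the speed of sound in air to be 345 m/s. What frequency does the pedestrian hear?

The observer lies on the +x side, so the source is heading toward the observer and the observer is heading away from the source.
General Doppler shift: f' = f · (v − v_o)/(v − v_s).
f' = 29.3 × (345 − 2)/(345 − 46) = 29.3 × 343/299 ≈ 33.6 Hz.

33.6 Hz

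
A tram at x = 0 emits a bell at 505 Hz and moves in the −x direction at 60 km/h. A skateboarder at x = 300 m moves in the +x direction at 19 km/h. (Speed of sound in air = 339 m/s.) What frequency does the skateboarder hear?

474 Hz

60 km/h = 16.67 m/s; 19 km/h = 5.278 m/s.
The observer lies on the +x side, so the source is heading away from the observer and the observer is heading away from the source.
With source receding and observer receding, f' = f · (v − v_o)/(v + v_s).
f' = 505 × (339 − 5.278)/(339 + 16.67) = 505 × 333.72/355.67 ≈ 474 Hz.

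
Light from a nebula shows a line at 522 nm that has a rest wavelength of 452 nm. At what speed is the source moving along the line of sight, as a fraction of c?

0.143c

λ'/λ₀ = 1.1549 > 1 (redshift), so the source is receding.
λ'/λ₀ = √((1 + β)/(1 − β)) for a receding source ⇒ β = (r² − 1)/(r² + 1) with r = λ'/λ₀.
β = (1.3337 − 1)/(1.3337 + 1) ≈ 0.143.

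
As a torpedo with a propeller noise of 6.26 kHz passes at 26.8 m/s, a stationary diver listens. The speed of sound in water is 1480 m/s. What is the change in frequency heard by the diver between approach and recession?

0.227 kHz

Approaching: f₁ = f · v/(v − v_s) = 6.26 × 1480/1453.2 ≈ 6.375 kHz.
Receding: f₂ = f · v/(v + v_s) = 6.26 × 1480/1506.8 ≈ 6.149 kHz.
Drop: f₁ − f₂ = 2f·v·v_s/(v² − v_s²) = 2 × 6.26 × 1480 × 26.8/(1480² − 26.8²) ≈ 0.227 kHz.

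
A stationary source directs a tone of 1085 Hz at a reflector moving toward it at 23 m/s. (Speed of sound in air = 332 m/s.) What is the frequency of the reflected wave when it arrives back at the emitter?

1247 Hz

At the reflector (a moving observer), f₁ = f₀ · (v + u)/v = 1085 × 355/332 ≈ 1160 Hz.
On reflection it acts as a source moving toward the stationary detector: f₂ = f₁ · v/(v − u) = 1160 × 332/309 ≈ 1247 Hz.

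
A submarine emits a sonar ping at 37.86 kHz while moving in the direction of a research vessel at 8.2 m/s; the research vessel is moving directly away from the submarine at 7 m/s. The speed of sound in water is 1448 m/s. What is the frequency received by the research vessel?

With source approaching and observer receding, f' = f · (v − v_o)/(v − v_s).
f' = 37.86 × (1448 − 7)/(1448 − 8.2) = 37.86 × 1441/1439.8 ≈ 37.9 kHz.

37.9 kHz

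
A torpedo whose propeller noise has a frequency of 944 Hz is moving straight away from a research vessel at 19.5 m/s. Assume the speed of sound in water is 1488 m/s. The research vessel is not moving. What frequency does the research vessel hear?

With the source moving away from a stationary observer, f' = f · v/(v + v_s).
f' = 944 × 1488/(1488 + 19.5) = 944 × 1488/1508 ≈ 932 Hz.

932 Hz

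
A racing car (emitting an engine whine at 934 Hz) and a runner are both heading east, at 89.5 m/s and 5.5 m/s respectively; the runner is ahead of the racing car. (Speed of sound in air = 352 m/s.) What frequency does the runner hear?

The runner is ahead, so the racing car is moving toward it while the runner is moving away from the racing car.
With source approaching and observer receding, f' = f · (v − v_o)/(v − v_s).
f' = 934 × (352 − 5.5)/(352 − 89.5) = 934 × 346.5/262.5 ≈ 1233 Hz.

1233 Hz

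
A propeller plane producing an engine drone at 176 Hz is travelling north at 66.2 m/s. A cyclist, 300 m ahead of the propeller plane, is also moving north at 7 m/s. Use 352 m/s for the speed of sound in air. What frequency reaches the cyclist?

The cyclist is ahead, so the propeller plane is moving toward it while the cyclist is moving away from the propeller plane.
General Doppler shift: f' = f · (v − v_o)/(v − v_s).
f' = 176 × (352 − 7)/(352 − 66.2) = 176 × 345/285.8 ≈ 212 Hz.

212 Hz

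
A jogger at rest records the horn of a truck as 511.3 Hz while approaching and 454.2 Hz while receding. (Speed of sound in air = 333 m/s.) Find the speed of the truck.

f₁/f₂ = (v + v_s)/(v − v_s), so v_s = v · (f₁ − f₂)/(f₁ + f₂).
v_s = 333 × (511.3 − 454.2)/(511.3 + 454.2) = 333 × 57.1/965.5 ≈ 19.7 m/s.

19.7 m/s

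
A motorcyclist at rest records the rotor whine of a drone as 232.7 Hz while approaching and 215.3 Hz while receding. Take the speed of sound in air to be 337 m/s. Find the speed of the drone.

13.1 m/s

f₁/f₂ = (v + v_s)/(v − v_s), so v_s = v · (f₁ − f₂)/(f₁ + f₂).
v_s = 337 × (232.7 − 215.3)/(232.7 + 215.3) = 337 × 17.4/448.0 ≈ 13.1 m/s.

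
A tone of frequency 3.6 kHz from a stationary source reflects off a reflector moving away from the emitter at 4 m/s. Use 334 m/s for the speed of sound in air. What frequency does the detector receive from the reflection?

The reflector first receives the wave as a moving observer: f₁ = f₀ · (v − u)/v = 3.6 × (334 − 4)/334 ≈ 3.56 kHz.
On reflection it acts as a source moving away from the stationary detector: f₂ = f₁ · v/(v + u) = 3.56 × 334/338 ≈ 3.51 kHz.
Equivalently f₂ = f₀ · (v − u)/(v + u).

3.51 kHz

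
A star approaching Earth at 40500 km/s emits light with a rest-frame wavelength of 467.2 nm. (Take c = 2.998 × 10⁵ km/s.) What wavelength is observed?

β = v/c = 40500/299800 = 0.1351.
Relativistic Doppler for wavelength: λ' = λ₀ · √((1 − β)/(1 + β)).
λ' = 467.2 × √(0.8649/1.1351) = 467.2 × 0.87291 ≈ 407.8 nm.

407.8 nm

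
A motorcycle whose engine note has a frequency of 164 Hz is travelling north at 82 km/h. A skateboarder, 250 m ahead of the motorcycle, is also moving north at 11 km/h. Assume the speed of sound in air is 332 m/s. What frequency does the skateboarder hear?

82 km/h = 22.78 m/s; 11 km/h = 3.056 m/s.
The skateboarder is ahead, so the motorcycle is moving toward it while the skateboarder is moving away from the motorcycle.
With source approaching and observer receding, f' = f · (v − v_o)/(v − v_s).
f' = 164 × (332 − 3.056)/(332 − 22.78) = 164 × 328.94/309.22 ≈ 174 Hz.

174 Hz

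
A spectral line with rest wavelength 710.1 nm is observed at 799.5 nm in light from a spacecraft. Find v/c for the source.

λ'/λ₀ = 1.1259 > 1 (redshift), so the source is receding.
λ'/λ₀ = √((1 + β)/(1 − β)) for a receding source ⇒ β = (r² − 1)/(r² + 1) with r = λ'/λ₀.
β = (1.2676 − 1)/(1.2676 + 1) ≈ 0.118.

0.118c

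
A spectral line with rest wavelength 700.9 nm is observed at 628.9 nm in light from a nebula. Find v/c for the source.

0.108c

λ'/λ₀ = 0.8973 < 1 (blueshift), so the source is approaching.
λ'/λ₀ = √((1 − β)/(1 + β)) for an approaching source ⇒ β = (1 − r²)/(1 + r²) with r = λ'/λ₀.
β = (1 − 0.8051)/(1 + 0.8051) ≈ 0.108.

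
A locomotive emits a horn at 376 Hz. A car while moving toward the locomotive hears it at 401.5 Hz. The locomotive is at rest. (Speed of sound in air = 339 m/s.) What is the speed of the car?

f' = f · (v + v_o)/v ⇒ v_o = v · |f'/f − 1|.
v_o = 339 × |401.5/376 − 1| = 339 × 0.06782 ≈ 23.0 m/s.

23.0 m/s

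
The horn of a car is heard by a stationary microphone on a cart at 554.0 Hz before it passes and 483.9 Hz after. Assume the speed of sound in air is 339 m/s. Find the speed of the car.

f₁/f₂ = (v + v_s)/(v − v_s), so v_s = v · (f₁ − f₂)/(f₁ + f₂).
v_s = 339 × (554.0 − 483.9)/(554.0 + 483.9) = 339 × 70.1/1037.9 ≈ 22.9 m/s.

22.9 m/s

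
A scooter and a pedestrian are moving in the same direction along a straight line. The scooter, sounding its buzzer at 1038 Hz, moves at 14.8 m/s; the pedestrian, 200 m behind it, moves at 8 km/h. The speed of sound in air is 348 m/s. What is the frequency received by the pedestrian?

1002 Hz

8 km/h = 2.222 m/s.
The pedestrian is behind, so the scooter is moving away from it while the pedestrian is moving toward the scooter.
Both move, so f' = f · (v + v_o)/(v + v_s).
f' = 1038 × (348 + 2.222)/(348 + 14.8) = 1038 × 350.22/362.8 ≈ 1002 Hz.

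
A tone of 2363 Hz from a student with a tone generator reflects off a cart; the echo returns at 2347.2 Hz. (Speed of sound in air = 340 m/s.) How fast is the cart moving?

1.14 m/s

Double Doppler shift off a moving reflector: f₂ = f₀ · (v + u)/(v − u) (u > 0 toward emitter).
Rearranging, u = v · (f₂ − f₀)/(f₂ + f₀) = 340 × -15.8/4710.2 ≈ -1.14 m/s.
So the cart is moving at 1.14 m/s away from the emitter.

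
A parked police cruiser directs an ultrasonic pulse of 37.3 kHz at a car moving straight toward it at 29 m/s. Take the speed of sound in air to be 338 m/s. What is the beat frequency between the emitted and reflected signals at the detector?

7001 Hz

The car first receives the wave as a moving observer: f₁ = f₀ · (v + u)/v = 37.3 × (338 + 29)/338 ≈ 40.50 kHz.
On reflection it acts as a source moving toward the stationary detector: f₂ = f₁ · v/(v − u) = 40.50 × 338/309 ≈ 44.30 kHz.
Beat frequency (with f₀ = 37300 Hz): |f₂ − f₀| = 2u·f₀/(v − u) = 2 × 29 × 37300/309 ≈ 7001 Hz.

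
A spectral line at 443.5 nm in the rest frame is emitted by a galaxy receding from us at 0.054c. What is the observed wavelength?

Relativistic Doppler for wavelength: λ' = λ₀ · √((1 + β)/(1 − β)).
λ' = 443.5 × √(1.0540/0.9460) = 443.5 × 1.05554 ≈ 468.1 nm.

468.1 nm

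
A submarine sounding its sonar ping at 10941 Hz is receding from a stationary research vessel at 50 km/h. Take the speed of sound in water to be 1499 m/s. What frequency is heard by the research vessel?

10841 Hz

50 km/h = 13.89 m/s.
With the source moving away from a stationary observer, f' = f · v/(v + v_s).
f' = 10941 × 1499/(1499 + 13.89) = 10941 × 1499/1513 ≈ 10841 Hz.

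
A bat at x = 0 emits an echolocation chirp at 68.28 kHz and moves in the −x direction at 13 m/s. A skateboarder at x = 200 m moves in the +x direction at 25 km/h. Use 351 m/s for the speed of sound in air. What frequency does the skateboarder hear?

64.5 kHz

25 km/h = 6.944 m/s.
The observer lies on the +x side, so the source is heading away from the observer and the observer is heading away from the source.
With source receding and observer receding, f' = f · (v − v_o)/(v + v_s).
f' = 68.28 × (351 − 6.944)/(351 + 13) = 68.28 × 344.06/364 ≈ 64.5 kHz.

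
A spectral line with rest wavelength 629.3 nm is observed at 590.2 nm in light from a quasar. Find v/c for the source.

0.064

λ'/λ₀ = 0.9379 < 1 (blueshift), so the source is approaching.
λ'/λ₀ = √((1 − β)/(1 + β)) for an approaching source ⇒ β = (1 − r²)/(1 + r²) with r = λ'/λ₀.
β = (1 − 0.8796)/(1 + 0.8796) ≈ 0.064.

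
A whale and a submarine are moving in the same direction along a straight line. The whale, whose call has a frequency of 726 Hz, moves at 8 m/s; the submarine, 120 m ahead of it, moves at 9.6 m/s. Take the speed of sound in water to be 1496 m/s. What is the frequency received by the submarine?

The submarine is ahead, so the whale is moving toward it while the submarine is moving away from the whale.
With source approaching and observer receding, f' = f · (v − v_o)/(v − v_s).
f' = 726 × (1496 − 9.6)/(1496 − 8) = 726 × 1486.4/1488 ≈ 725 Hz.

725 Hz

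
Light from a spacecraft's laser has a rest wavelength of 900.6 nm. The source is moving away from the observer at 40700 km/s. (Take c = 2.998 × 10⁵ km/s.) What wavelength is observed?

1032.4 nm

β = v/c = 40700/299800 = 0.1358.
Relativistic Doppler for wavelength: λ' = λ₀ · √((1 + β)/(1 − β)).
λ' = 900.6 × √(1.1358/0.8642) = 900.6 × 1.14637 ≈ 1032.4 nm.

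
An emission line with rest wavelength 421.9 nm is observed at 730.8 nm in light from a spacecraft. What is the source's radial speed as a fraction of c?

λ'/λ₀ = 1.7322 > 1 (redshift), so the source is receding.
λ'/λ₀ = √((1 + β)/(1 − β)) for a receding source ⇒ β = (r² − 1)/(r² + 1) with r = λ'/λ₀.
β = (3.0004 − 1)/(3.0004 + 1) ≈ 0.500.

0.500c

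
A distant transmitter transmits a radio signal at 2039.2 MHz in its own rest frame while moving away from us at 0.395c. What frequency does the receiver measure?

1342.9 MHz

Relativistic Doppler for frequency: f' = f₀ · √((1 − β)/(1 + β)).
f' = 2039.2 × √(0.6050/1.3950) = 2039.2 × 0.65855 ≈ 1342.9 MHz.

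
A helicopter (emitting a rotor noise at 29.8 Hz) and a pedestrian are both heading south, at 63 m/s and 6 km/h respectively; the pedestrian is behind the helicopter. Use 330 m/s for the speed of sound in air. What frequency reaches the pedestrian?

25.1 Hz

6 km/h = 1.667 m/s.
The pedestrian is behind, so the helicopter is moving away from it while the pedestrian is moving toward the helicopter.
With source receding and observer approaching, f' = f · (v + v_o)/(v + v_s).
f' = 29.8 × (330 + 1.667)/(330 + 63) = 29.8 × 331.67/393 ≈ 25.1 Hz.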